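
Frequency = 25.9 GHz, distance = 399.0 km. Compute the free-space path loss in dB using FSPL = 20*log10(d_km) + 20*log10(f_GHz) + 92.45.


20*log10(399.0) = 52.02
20*log10(25.9) = 28.27
FSPL = 172.7 dB

172.7 dB


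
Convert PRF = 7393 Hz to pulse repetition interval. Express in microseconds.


PRI = 1/7393 = 0.0001352631 s = 135.3 us

135.3 us


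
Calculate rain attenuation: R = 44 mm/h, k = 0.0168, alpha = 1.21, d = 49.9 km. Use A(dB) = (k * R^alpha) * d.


gamma = 0.0168 * 44^1.21 = 1.636391 dB/km
A = 1.636391 * 49.9 = 81.66 dB

81.66 dB


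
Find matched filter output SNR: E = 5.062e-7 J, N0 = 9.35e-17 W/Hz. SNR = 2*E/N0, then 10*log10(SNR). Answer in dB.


SNR_lin = 2 * 5.062e-7 / 9.35e-17 = 1.083e10
SNR_dB = 10*log10(1.083e10) = 100.3 dB

100.3 dB


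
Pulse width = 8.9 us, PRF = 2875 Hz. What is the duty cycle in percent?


DC = 8.9e-6 * 2875 * 100 = 2.56%

2.56%


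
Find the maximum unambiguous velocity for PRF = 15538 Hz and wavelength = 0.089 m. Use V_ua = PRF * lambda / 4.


V_ua = 15538 * 0.089 / 4 = 345.7 m/s

345.7 m/s


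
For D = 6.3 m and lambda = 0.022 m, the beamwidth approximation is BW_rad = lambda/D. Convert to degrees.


BW_rad = 0.022 / 6.3 = 0.003492
BW_deg = 0.2 degrees

0.2 degrees


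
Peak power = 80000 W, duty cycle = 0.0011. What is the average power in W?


P_avg = 80000 * 0.0011 = 88.0 W

88.0 W


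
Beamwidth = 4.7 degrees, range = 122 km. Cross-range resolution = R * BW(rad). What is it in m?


BW_rad = 0.082030475
CR = 122000 * 0.082030475 = 10007.7 m

10007.7 m


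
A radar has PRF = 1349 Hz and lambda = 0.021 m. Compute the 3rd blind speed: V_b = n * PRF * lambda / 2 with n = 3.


V_blind = 3 * 1349 * 0.021 / 2 = 42.5 m/s

42.5 m/s


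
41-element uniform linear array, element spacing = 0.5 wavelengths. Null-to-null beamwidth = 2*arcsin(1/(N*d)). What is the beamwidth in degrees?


1/(N*d) = 1/(41*0.5) = 0.04878
BW = 2*arcsin(0.04878) = 5.6 degrees

5.6 degrees


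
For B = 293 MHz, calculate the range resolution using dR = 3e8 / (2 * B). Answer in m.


dR = 3e8 / (2 * 293000000.0) = 0.51 m

0.51 m


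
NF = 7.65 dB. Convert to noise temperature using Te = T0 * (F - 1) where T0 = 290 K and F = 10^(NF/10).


NF_lin = 10^(7.65/10) = 5.821032
Te = 290 * (5.821032 - 1) = 1398.1 K

1398.1 K


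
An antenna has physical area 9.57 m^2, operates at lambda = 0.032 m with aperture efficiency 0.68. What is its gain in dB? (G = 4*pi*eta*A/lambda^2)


G_linear = 4*pi*0.68*9.57/0.032^2 = 79860.27
G_dB = 10*log10(79860.27) = 49.0 dB

49.0 dB


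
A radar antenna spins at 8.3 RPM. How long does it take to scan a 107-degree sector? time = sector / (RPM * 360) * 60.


t = 107 / (8.3 * 360) * 60 = 2.15 s

2.15 s


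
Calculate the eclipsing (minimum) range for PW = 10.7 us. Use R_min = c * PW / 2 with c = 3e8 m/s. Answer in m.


R_min = 3e8 * 10.7e-6 / 2 = 1605.0 m

1605.0 m


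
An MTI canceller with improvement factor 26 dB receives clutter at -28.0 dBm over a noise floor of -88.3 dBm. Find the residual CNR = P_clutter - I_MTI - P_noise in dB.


CNR = -28.0 - 26 - (-88.3) = 34.3 dB

34.3 dB


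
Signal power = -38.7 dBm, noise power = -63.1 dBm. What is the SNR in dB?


SNR = -38.7 - (-63.1) = 24.4 dB

24.4 dB


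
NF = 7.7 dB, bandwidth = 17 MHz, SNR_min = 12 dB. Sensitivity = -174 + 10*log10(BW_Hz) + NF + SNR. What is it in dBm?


10*log10(17000000.0) = 72.3
S = -174 + 72.3 + 7.7 + 12 = -82.0 dBm

-82.0 dBm


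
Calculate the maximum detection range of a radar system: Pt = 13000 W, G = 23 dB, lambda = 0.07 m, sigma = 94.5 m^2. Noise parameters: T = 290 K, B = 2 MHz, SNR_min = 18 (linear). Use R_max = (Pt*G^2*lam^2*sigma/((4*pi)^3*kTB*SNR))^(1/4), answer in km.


G_lin = 10^(23/10) = 199.526231
R^4 = 13000 * 199.526231^2 * 0.07^2 * 94.5 / ((4*pi)^3 * 1.38e-23 * 290 * 2000000.0 * 18)
R^4 = 8.38228e17 m^4
R_max = (8.38228e17)^(1/4) = 30258.0 m = 30.3 km

30.3 km


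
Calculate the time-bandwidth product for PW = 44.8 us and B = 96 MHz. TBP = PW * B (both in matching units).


TBP = 44.8 * 96 = 4300.8

4300.8


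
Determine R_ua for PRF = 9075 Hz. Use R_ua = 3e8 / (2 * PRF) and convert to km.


R_ua = 3e8 / (2 * 9075) = 16528.9 m = 16.5 km

16.5 km


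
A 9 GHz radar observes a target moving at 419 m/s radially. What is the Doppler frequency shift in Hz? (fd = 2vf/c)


fd = 2 * 419 * 9000000000.0 / 3e8 = 25140.0 Hz

25140.0 Hz


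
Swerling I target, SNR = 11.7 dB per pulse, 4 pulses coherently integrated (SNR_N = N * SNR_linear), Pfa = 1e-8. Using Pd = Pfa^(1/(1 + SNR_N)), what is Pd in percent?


SNR_lin = 10^(11.7/10) = 14.79108
SNR_N = 4 * 14.79108 = 59.16432
1/(1 + SNR_N) = 1/60.16432 = 0.0166211
Pd = (1e-8)^0.0166211 = 0.73626
Pd = 73.6%

73.6%


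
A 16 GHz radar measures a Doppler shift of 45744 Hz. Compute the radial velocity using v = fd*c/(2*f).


v = 45744 * 3e8 / (2 * 16000000000.0) = 428.9 m/s

428.9 m/s


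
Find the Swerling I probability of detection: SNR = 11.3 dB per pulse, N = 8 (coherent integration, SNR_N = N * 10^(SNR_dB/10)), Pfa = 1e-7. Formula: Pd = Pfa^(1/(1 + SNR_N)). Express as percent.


SNR_lin = 10^(11.3/10) = 13.48963
SNR_N = 8 * 13.48963 = 107.91704
1/(1 + SNR_N) = 1/108.91704 = 0.0091813
Pd = (1e-7)^0.0091813 = 0.86244
Pd = 86.2%

86.2%


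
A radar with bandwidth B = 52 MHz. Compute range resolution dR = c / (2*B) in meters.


dR = 3e8 / (2 * 52000000.0) = 2.88 m

2.88 m


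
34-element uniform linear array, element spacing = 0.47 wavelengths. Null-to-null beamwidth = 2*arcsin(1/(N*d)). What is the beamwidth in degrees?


1/(N*d) = 1/(34*0.47) = 0.062578
BW = 2*arcsin(0.062578) = 7.2 degrees

7.2 degrees


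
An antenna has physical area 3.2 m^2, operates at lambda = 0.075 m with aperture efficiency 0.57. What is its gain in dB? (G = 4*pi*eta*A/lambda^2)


G_linear = 4*pi*0.57*3.2/0.075^2 = 4074.86
G_dB = 10*log10(4074.86) = 36.1 dB

36.1 dB


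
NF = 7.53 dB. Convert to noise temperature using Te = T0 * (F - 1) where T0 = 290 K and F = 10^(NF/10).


NF_lin = 10^(7.53/10) = 5.662393
Te = 290 * (5.662393 - 1) = 1352.1 K

1352.1 K


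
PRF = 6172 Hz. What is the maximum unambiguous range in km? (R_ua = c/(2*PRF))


R_ua = 3e8 / (2 * 6172) = 24303.3 m = 24.3 km

24.3 km


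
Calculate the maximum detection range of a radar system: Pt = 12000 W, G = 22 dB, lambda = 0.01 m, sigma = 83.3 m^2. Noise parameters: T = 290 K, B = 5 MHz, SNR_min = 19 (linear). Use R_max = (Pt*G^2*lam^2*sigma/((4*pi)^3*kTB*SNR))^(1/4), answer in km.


G_lin = 10^(22/10) = 158.489319
R^4 = 12000 * 158.489319^2 * 0.01^2 * 83.3 / ((4*pi)^3 * 1.38e-23 * 290 * 5000000.0 * 19)
R^4 = 3.3281e15 m^4
R_max = (3.3281e15)^(1/4) = 7595.4 m = 7.6 km

7.6 km


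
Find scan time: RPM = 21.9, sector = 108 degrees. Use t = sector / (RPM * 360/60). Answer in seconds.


t = 108 / (21.9 * 360) * 60 = 0.82 s

0.82 s


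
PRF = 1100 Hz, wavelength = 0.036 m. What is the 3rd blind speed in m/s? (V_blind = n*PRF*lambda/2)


V_blind = 3 * 1100 * 0.036 / 2 = 59.4 m/s

59.4 m/s


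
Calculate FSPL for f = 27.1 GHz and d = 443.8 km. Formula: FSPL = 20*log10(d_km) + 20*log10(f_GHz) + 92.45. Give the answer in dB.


20*log10(443.8) = 52.94
20*log10(27.1) = 28.66
FSPL = 174.1 dB

174.1 dB


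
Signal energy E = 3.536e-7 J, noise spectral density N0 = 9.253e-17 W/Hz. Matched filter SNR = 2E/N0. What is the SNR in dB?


SNR_lin = 2 * 3.536e-7 / 9.253e-17 = 7.643e9
SNR_dB = 10*log10(7.643e9) = 98.8 dB

98.8 dB


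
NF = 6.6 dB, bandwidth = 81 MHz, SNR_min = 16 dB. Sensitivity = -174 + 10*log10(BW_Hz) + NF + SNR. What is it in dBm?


10*log10(81000000.0) = 79.08
S = -174 + 79.08 + 6.6 + 16 = -72.3 dBm

-72.3 dBm


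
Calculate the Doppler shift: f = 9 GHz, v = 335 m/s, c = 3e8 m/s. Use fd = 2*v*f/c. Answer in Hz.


fd = 2 * 335 * 9000000000.0 / 3e8 = 20100.0 Hz

20100.0 Hz


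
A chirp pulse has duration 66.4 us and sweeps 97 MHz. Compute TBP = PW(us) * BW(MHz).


TBP = 66.4 * 97 = 6440.8

6440.8


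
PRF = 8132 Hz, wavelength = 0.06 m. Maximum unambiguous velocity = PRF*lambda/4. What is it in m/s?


V_ua = 8132 * 0.06 / 4 = 122.0 m/s

122.0 m/s


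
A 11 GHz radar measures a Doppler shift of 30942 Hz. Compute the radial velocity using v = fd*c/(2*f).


v = 30942 * 3e8 / (2 * 11000000000.0) = 421.9 m/s

421.9 m/s


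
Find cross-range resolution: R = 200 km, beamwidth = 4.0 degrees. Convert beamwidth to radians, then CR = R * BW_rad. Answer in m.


BW_rad = 0.06981317
CR = 200000 * 0.06981317 = 13962.6 m

13962.6 m


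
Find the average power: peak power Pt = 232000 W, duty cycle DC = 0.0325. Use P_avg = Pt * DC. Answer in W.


P_avg = 232000 * 0.0325 = 7540.0 W

7540.0 W


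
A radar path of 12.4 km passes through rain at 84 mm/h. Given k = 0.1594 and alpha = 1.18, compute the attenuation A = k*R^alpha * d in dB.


gamma = 0.1594 * 84^1.18 = 29.726096 dB/km
A = 29.726096 * 12.4 = 368.6 dB

368.6 dB


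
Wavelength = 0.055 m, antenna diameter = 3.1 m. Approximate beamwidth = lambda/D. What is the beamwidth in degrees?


BW_rad = 0.055 / 3.1 = 0.017742
BW_deg = 1.02 degrees

1.02 degrees


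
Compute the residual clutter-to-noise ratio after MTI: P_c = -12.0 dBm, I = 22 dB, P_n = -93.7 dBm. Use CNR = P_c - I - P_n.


CNR = -12.0 - 22 - (-93.7) = 59.7 dB

59.7 dB


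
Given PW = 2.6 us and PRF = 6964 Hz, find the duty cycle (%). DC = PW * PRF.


DC = 2.6e-6 * 6964 * 100 = 1.81%

1.81%


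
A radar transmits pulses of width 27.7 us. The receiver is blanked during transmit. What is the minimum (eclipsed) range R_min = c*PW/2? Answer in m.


R_min = 3e8 * 27.7e-6 / 2 = 4155.0 m

4155.0 m


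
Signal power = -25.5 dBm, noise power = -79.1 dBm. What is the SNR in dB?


SNR = -25.5 - (-79.1) = 53.6 dB

53.6 dB


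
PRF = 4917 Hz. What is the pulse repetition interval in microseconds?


PRI = 1/4917 = 0.000203376 s = 203.4 us

203.4 us


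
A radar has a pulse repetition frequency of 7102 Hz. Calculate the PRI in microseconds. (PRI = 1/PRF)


PRI = 1/7102 = 0.0001408054 s = 140.8 us

140.8 us


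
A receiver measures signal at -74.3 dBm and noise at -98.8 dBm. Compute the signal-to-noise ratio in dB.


SNR = -74.3 - (-98.8) = 24.5 dB

24.5 dB


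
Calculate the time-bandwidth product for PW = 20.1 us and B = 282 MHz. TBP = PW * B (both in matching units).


TBP = 20.1 * 282 = 5668.2

5668.2


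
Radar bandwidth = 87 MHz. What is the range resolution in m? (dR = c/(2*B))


dR = 3e8 / (2 * 87000000.0) = 1.72 m

1.72 m


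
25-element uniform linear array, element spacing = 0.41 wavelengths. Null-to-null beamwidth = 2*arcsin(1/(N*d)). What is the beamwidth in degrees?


1/(N*d) = 1/(25*0.41) = 0.097561
BW = 2*arcsin(0.097561) = 11.2 degrees

11.2 degrees


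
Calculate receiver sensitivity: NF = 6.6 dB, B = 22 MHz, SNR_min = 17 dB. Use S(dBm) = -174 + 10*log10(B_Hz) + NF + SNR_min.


10*log10(22000000.0) = 73.42
S = -174 + 73.42 + 6.6 + 17 = -77.0 dBm

-77.0 dBm


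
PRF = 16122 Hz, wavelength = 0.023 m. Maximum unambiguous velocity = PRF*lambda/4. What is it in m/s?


V_ua = 16122 * 0.023 / 4 = 92.7 m/s

92.7 m/s


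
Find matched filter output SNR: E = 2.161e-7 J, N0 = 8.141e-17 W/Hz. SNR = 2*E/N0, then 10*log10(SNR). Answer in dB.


SNR_lin = 2 * 2.161e-7 / 8.141e-17 = 5.309e9
SNR_dB = 10*log10(5.309e9) = 97.3 dB

97.3 dB


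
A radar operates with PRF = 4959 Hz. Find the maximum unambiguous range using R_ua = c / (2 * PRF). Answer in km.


R_ua = 3e8 / (2 * 4959) = 30248.0 m = 30.2 km

30.2 km


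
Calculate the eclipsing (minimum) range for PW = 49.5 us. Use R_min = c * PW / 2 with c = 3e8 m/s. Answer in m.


R_min = 3e8 * 49.5e-6 / 2 = 7425.0 m

7425.0 m


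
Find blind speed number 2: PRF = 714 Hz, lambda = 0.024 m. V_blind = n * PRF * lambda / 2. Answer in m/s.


V_blind = 2 * 714 * 0.024 / 2 = 17.1 m/s

17.1 m/s


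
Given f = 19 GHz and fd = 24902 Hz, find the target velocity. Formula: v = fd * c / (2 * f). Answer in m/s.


v = 24902 * 3e8 / (2 * 19000000000.0) = 196.6 m/s

196.6 m/s


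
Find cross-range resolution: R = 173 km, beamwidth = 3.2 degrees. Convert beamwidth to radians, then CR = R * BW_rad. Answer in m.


BW_rad = 0.055850536
CR = 173000 * 0.055850536 = 9662.1 m

9662.1 m


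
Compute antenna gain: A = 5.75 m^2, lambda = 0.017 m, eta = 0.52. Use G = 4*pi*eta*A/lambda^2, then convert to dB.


G_linear = 4*pi*0.52*5.75/0.017^2 = 130011.93
G_dB = 10*log10(130011.93) = 51.1 dB

51.1 dB


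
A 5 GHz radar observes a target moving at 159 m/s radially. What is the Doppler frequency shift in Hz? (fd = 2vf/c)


fd = 2 * 159 * 5000000000.0 / 3e8 = 5300.0 Hz

5300.0 Hz


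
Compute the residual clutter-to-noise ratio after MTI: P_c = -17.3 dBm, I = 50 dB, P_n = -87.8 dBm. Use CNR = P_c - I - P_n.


CNR = -17.3 - 50 - (-87.8) = 20.5 dB

20.5 dB


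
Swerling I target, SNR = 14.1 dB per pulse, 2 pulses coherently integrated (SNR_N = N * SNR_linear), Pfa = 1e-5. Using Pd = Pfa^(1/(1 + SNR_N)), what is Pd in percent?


SNR_lin = 10^(14.1/10) = 25.70396
SNR_N = 2 * 25.70396 = 51.40792
1/(1 + SNR_N) = 1/52.40792 = 0.0190811
Pd = (1e-5)^0.0190811 = 0.80278
Pd = 80.3%

80.3%


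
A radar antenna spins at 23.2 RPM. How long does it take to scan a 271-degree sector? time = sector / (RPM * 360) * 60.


t = 271 / (23.2 * 360) * 60 = 1.95 s

1.95 s


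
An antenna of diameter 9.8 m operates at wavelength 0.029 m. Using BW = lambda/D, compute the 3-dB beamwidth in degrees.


BW_rad = 0.029 / 9.8 = 0.002959
BW_deg = 0.17 degrees

0.17 degrees


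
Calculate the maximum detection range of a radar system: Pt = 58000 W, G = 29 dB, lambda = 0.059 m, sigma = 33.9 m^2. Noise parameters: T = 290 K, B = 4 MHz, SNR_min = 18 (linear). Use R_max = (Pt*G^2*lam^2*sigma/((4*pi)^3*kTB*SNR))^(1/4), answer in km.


G_lin = 10^(29/10) = 794.328235
R^4 = 58000 * 794.328235^2 * 0.059^2 * 33.9 / ((4*pi)^3 * 1.38e-23 * 290 * 4000000.0 * 18)
R^4 = 7.55253e18 m^4
R_max = (7.55253e18)^(1/4) = 52423.2 m = 52.4 km

52.4 km


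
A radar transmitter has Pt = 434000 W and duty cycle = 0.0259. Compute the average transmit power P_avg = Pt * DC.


P_avg = 434000 * 0.0259 = 11240.6 W

11240.6 W


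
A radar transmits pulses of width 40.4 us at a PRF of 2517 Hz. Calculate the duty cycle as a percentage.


DC = 40.4e-6 * 2517 * 100 = 10.17%

10.17%


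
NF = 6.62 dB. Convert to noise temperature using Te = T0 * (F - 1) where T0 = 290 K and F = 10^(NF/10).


NF_lin = 10^(6.62/10) = 4.59198
Te = 290 * (4.59198 - 1) = 1041.7 K

1041.7 K


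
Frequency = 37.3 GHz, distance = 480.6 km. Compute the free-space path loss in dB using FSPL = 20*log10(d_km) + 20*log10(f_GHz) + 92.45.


20*log10(480.6) = 53.64
20*log10(37.3) = 31.43
FSPL = 177.5 dB

177.5 dB


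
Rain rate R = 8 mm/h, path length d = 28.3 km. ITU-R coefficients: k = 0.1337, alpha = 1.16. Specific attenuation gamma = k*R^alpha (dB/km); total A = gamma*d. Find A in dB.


gamma = 0.1337 * 8^1.16 = 1.491818 dB/km
A = 1.491818 * 28.3 = 42.22 dB

42.22 dB


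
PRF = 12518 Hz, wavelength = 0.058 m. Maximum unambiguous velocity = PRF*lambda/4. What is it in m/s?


V_ua = 12518 * 0.058 / 4 = 181.5 m/s

181.5 m/s


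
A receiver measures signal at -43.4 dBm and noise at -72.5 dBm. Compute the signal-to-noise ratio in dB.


SNR = -43.4 - (-72.5) = 29.1 dB

29.1 dB


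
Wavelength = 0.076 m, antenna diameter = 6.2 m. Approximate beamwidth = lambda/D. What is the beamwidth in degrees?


BW_rad = 0.076 / 6.2 = 0.012258
BW_deg = 0.7 degrees

0.7 degrees


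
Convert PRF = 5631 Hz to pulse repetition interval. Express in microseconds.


PRI = 1/5631 = 0.0001775884 s = 177.6 us

177.6 us


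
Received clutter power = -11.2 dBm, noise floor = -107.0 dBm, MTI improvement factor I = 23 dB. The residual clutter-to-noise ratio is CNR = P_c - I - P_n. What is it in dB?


CNR = -11.2 - 23 - (-107.0) = 72.8 dB

72.8 dB


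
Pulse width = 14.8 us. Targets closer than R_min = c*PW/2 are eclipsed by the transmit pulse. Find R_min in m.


R_min = 3e8 * 14.8e-6 / 2 = 2220.0 m

2220.0 m


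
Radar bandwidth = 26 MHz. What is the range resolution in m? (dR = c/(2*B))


dR = 3e8 / (2 * 26000000.0) = 5.77 m

5.77 m


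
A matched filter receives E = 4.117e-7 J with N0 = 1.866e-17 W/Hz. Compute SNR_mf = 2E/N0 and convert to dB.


SNR_lin = 2 * 4.117e-7 / 1.866e-17 = 4.413e10
SNR_dB = 10*log10(4.413e10) = 106.4 dB

106.4 dB


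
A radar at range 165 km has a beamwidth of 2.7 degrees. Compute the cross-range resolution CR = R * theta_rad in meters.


BW_rad = 0.04712389
CR = 165000 * 0.04712389 = 7775.4 m

7775.4 m


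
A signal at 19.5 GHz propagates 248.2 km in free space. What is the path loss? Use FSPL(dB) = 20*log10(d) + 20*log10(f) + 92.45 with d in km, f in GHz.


20*log10(248.2) = 47.9
20*log10(19.5) = 25.8
FSPL = 166.1 dB

166.1 dB


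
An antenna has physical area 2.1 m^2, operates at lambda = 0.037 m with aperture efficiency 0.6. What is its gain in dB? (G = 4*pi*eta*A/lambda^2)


G_linear = 4*pi*0.6*2.1/0.037^2 = 11565.83
G_dB = 10*log10(11565.83) = 40.6 dB

40.6 dB


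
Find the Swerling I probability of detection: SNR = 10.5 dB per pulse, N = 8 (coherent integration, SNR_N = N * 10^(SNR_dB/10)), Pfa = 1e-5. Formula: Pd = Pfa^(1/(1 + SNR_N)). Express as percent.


SNR_lin = 10^(10.5/10) = 11.22018
SNR_N = 8 * 11.22018 = 89.76144
1/(1 + SNR_N) = 1/90.76144 = 0.0110179
Pd = (1e-5)^0.0110179 = 0.88087
Pd = 88.1%

88.1%


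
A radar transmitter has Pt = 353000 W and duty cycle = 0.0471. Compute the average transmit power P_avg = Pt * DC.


P_avg = 353000 * 0.0471 = 16626.3 W

16626.3 W


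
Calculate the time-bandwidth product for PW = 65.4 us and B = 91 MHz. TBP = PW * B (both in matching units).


TBP = 65.4 * 91 = 5951.4

5951.4


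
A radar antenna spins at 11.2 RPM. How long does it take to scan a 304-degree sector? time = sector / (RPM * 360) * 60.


t = 304 / (11.2 * 360) * 60 = 4.52 s

4.52 s


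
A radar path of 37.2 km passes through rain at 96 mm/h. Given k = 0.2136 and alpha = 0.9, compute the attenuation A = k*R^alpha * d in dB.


gamma = 0.2136 * 96^0.9 = 12.991083 dB/km
A = 12.991083 * 37.2 = 483.27 dB

483.27 dB


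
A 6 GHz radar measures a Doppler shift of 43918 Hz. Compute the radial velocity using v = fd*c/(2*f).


v = 43918 * 3e8 / (2 * 6000000000.0) = 1098.0 m/s

1098.0 m/s


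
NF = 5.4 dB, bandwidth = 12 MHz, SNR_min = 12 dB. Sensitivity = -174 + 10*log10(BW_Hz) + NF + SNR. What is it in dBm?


10*log10(12000000.0) = 70.79
S = -174 + 70.79 + 5.4 + 12 = -85.8 dBm

-85.8 dBm


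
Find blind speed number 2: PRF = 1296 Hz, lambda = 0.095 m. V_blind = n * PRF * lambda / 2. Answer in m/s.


V_blind = 2 * 1296 * 0.095 / 2 = 123.1 m/s

123.1 m/s


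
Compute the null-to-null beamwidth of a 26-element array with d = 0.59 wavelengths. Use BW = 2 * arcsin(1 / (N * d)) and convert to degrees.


1/(N*d) = 1/(26*0.59) = 0.065189
BW = 2*arcsin(0.065189) = 7.5 degrees

7.5 degrees


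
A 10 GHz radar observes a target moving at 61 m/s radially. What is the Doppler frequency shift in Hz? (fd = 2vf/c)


fd = 2 * 61 * 10000000000.0 / 3e8 = 4066.7 Hz

4066.7 Hz


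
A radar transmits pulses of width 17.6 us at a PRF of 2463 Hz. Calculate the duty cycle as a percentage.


DC = 17.6e-6 * 2463 * 100 = 4.33%

4.33%


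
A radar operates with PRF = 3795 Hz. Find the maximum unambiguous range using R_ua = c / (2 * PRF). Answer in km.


R_ua = 3e8 / (2 * 3795) = 39525.7 m = 39.5 km

39.5 km


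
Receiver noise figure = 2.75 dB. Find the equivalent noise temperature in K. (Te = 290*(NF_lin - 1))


NF_lin = 10^(2.75/10) = 1.883649
Te = 290 * (1.883649 - 1) = 256.3 K

256.3 K


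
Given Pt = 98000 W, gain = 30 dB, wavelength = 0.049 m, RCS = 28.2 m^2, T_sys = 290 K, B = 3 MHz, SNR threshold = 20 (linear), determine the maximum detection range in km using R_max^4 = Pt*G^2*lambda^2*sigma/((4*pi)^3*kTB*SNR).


G_lin = 10^(30/10) = 1000.0
R^4 = 98000 * 1000.0^2 * 0.049^2 * 28.2 / ((4*pi)^3 * 1.38e-23 * 290 * 3000000.0 * 20)
R^4 = 1.39255e19 m^4
R_max = (1.39255e19)^(1/4) = 61087.5 m = 61.1 km

61.1 km


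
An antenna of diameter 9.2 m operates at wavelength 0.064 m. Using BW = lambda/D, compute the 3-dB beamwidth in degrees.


BW_rad = 0.064 / 9.2 = 0.006957
BW_deg = 0.4 degrees

0.4 degrees


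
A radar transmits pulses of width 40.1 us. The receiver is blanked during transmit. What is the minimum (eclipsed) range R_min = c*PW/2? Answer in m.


R_min = 3e8 * 40.1e-6 / 2 = 6015.0 m

6015.0 m


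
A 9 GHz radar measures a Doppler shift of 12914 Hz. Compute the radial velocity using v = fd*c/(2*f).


v = 12914 * 3e8 / (2 * 9000000000.0) = 215.2 m/s

215.2 m/s


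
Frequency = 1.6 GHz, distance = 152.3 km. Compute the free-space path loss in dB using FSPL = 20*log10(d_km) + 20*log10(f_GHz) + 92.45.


20*log10(152.3) = 43.65
20*log10(1.6) = 4.08
FSPL = 140.2 dB

140.2 dB


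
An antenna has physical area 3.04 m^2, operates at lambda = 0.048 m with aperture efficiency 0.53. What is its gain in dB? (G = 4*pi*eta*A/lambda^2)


G_linear = 4*pi*0.53*3.04/0.048^2 = 8787.73
G_dB = 10*log10(8787.73) = 39.4 dB

39.4 dB


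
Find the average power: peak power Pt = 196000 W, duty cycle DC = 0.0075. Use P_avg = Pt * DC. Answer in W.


P_avg = 196000 * 0.0075 = 1470.0 W

1470.0 W


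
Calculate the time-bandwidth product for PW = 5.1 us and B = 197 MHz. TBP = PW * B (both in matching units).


TBP = 5.1 * 197 = 1004.7

1004.7


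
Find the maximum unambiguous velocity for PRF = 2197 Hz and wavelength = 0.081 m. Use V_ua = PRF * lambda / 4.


V_ua = 2197 * 0.081 / 4 = 44.5 m/s

44.5 m/s


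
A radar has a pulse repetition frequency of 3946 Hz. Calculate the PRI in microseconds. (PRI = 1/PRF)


PRI = 1/3946 = 0.0002534212 s = 253.4 us

253.4 us


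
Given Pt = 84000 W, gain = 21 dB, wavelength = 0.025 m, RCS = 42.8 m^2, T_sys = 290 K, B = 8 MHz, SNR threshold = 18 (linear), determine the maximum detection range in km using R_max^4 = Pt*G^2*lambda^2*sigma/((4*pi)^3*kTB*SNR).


G_lin = 10^(21/10) = 125.892541
R^4 = 84000 * 125.892541^2 * 0.025^2 * 42.8 / ((4*pi)^3 * 1.38e-23 * 290 * 8000000.0 * 18)
R^4 = 3.11411e16 m^4
R_max = (3.11411e16)^(1/4) = 13284.1 m = 13.3 km

13.3 km


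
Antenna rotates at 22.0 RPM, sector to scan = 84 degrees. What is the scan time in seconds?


t = 84 / (22.0 * 360) * 60 = 0.64 s

0.64 s


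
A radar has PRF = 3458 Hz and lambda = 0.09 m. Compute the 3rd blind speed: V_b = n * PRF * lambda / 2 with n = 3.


V_blind = 3 * 3458 * 0.09 / 2 = 466.8 m/s

466.8 m/s


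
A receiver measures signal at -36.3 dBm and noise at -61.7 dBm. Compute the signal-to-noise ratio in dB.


SNR = -36.3 - (-61.7) = 25.4 dB

25.4 dB


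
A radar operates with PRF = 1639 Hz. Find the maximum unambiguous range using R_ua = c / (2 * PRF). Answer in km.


R_ua = 3e8 / (2 * 1639) = 91519.2 m = 91.5 km

91.5 km


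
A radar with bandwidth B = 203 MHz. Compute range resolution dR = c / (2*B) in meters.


dR = 3e8 / (2 * 203000000.0) = 0.74 m

0.74 m


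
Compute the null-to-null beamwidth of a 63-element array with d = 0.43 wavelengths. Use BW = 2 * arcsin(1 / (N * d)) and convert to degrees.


1/(N*d) = 1/(63*0.43) = 0.036914
BW = 2*arcsin(0.036914) = 4.2 degrees

4.2 degrees


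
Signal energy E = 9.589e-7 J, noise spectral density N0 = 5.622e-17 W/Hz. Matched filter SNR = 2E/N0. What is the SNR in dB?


SNR_lin = 2 * 9.589e-7 / 5.622e-17 = 3.411e10
SNR_dB = 10*log10(3.411e10) = 105.3 dB

105.3 dB


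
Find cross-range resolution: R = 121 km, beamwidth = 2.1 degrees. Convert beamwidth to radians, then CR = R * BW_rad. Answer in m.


BW_rad = 0.036651914
CR = 121000 * 0.036651914 = 4434.9 m

4434.9 m


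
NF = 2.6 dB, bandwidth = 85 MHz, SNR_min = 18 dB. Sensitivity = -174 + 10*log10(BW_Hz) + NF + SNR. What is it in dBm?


10*log10(85000000.0) = 79.29
S = -174 + 79.29 + 2.6 + 18 = -74.1 dBm

-74.1 dBm


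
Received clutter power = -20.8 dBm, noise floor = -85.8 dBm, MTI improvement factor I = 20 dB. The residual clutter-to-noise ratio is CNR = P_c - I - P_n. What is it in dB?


CNR = -20.8 - 20 - (-85.8) = 45.0 dB

45.0 dB


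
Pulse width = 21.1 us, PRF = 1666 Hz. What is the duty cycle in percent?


DC = 21.1e-6 * 1666 * 100 = 3.52%

3.52%


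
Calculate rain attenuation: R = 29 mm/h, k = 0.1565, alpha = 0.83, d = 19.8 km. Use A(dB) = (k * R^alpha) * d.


gamma = 0.1565 * 29^0.83 = 2.560381 dB/km
A = 2.560381 * 19.8 = 50.7 dB

50.7 dB


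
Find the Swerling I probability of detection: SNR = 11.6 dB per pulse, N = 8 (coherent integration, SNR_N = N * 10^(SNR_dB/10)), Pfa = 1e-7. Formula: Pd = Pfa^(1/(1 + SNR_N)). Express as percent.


SNR_lin = 10^(11.6/10) = 14.4544
SNR_N = 8 * 14.4544 = 115.6352
1/(1 + SNR_N) = 1/116.6352 = 0.0085737
Pd = (1e-7)^0.0085737 = 0.87093
Pd = 87.1%

87.1%


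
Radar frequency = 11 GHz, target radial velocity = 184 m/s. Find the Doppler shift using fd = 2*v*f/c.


fd = 2 * 184 * 11000000000.0 / 3e8 = 13493.3 Hz

13493.3 Hz


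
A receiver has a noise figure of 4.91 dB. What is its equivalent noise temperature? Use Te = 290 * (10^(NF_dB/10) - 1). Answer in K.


NF_lin = 10^(4.91/10) = 3.097419
Te = 290 * (3.097419 - 1) = 608.3 K

608.3 K


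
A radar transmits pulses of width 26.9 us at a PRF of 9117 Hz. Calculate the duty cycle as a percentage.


DC = 26.9e-6 * 9117 * 100 = 24.52%

24.52%


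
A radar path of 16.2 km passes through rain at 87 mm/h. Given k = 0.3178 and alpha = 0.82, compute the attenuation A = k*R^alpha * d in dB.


gamma = 0.3178 * 87^0.82 = 12.375412 dB/km
A = 12.375412 * 16.2 = 200.48 dB

200.48 dB


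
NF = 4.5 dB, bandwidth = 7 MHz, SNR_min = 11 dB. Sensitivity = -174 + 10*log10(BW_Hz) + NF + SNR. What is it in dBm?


10*log10(7000000.0) = 68.45
S = -174 + 68.45 + 4.5 + 11 = -90.0 dBm

-90.0 dBm


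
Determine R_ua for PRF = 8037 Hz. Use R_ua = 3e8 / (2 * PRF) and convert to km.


R_ua = 3e8 / (2 * 8037) = 18663.7 m = 18.7 km

18.7 km


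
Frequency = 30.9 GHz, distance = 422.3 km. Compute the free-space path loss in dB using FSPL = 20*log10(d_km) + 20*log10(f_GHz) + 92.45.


20*log10(422.3) = 52.51
20*log10(30.9) = 29.8
FSPL = 174.8 dB

174.8 dB


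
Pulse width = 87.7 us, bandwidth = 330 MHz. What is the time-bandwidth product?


TBP = 87.7 * 330 = 28941.0

28941.0


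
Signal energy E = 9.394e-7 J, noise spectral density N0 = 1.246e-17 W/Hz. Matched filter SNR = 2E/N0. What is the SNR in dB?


SNR_lin = 2 * 9.394e-7 / 1.246e-17 = 1.508e11
SNR_dB = 10*log10(1.508e11) = 111.8 dB

111.8 dB


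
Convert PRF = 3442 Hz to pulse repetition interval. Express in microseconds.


PRI = 1/3442 = 0.0002905288 s = 290.5 us

290.5 us


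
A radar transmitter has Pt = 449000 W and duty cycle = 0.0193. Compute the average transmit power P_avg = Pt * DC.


P_avg = 449000 * 0.0193 = 8665.7 W

8665.7 W


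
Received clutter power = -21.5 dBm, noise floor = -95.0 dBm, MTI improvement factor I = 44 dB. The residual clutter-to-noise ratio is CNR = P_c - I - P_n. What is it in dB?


CNR = -21.5 - 44 - (-95.0) = 29.5 dB

29.5 dB


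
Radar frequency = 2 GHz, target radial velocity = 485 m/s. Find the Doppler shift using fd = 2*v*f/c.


fd = 2 * 485 * 2000000000.0 / 3e8 = 6466.7 Hz

6466.7 Hz


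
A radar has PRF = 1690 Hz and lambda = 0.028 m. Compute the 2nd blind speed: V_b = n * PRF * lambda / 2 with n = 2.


V_blind = 2 * 1690 * 0.028 / 2 = 47.3 m/s

47.3 m/s


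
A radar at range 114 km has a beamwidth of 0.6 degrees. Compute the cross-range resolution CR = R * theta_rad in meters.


BW_rad = 0.010471976
CR = 114000 * 0.010471976 = 1193.8 m

1193.8 m


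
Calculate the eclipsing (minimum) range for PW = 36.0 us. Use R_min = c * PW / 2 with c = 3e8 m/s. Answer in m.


R_min = 3e8 * 36.0e-6 / 2 = 5400.0 m

5400.0 m


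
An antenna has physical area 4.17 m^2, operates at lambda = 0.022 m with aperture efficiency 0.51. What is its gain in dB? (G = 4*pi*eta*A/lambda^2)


G_linear = 4*pi*0.51*4.17/0.022^2 = 55216.74
G_dB = 10*log10(55216.74) = 47.4 dB

47.4 dB


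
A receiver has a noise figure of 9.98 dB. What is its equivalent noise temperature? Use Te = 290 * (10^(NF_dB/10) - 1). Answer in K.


NF_lin = 10^(9.98/10) = 9.954054
Te = 290 * (9.954054 - 1) = 2596.7 K

2596.7 K


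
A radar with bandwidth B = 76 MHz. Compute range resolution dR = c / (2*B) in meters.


dR = 3e8 / (2 * 76000000.0) = 1.97 m

1.97 m


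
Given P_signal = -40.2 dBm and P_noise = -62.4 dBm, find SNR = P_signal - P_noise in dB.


SNR = -40.2 - (-62.4) = 22.2 dB

22.2 dB


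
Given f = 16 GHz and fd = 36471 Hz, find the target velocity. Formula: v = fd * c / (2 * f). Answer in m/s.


v = 36471 * 3e8 / (2 * 16000000000.0) = 341.9 m/s

341.9 m/s


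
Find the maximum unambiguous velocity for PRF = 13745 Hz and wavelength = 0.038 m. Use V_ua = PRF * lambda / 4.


V_ua = 13745 * 0.038 / 4 = 130.6 m/s

130.6 m/s


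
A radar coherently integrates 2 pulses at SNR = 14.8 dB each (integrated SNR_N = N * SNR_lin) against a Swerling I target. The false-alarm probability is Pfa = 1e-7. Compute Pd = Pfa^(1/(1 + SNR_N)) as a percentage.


SNR_lin = 10^(14.8/10) = 30.19952
SNR_N = 2 * 30.19952 = 60.39904
1/(1 + SNR_N) = 1/61.39904 = 0.0162869
Pd = (1e-7)^0.0162869 = 0.76912
Pd = 76.9%

76.9%


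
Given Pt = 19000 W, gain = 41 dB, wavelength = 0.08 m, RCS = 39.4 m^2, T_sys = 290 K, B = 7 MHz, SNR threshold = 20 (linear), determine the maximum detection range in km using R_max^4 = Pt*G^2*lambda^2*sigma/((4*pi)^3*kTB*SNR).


G_lin = 10^(41/10) = 12589.254118
R^4 = 19000 * 12589.254118^2 * 0.08^2 * 39.4 / ((4*pi)^3 * 1.38e-23 * 290 * 7000000.0 * 20)
R^4 = 6.8296e20 m^4
R_max = (6.8296e20)^(1/4) = 161658.6 m = 161.7 km

161.7 km


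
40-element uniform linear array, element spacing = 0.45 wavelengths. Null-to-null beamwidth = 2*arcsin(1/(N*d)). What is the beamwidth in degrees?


1/(N*d) = 1/(40*0.45) = 0.055556
BW = 2*arcsin(0.055556) = 6.4 degrees

6.4 degrees


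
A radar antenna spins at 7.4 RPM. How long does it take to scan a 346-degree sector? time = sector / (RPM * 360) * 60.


t = 346 / (7.4 * 360) * 60 = 7.79 s

7.79 s


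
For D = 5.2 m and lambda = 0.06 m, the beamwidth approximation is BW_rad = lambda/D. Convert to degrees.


BW_rad = 0.06 / 5.2 = 0.011538
BW_deg = 0.66 degrees

0.66 degrees


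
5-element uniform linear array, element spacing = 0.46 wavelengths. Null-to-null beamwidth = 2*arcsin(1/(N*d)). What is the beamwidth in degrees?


1/(N*d) = 1/(5*0.46) = 0.434783
BW = 2*arcsin(0.434783) = 51.5 degrees

51.5 degrees


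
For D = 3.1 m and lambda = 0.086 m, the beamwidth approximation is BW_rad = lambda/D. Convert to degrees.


BW_rad = 0.086 / 3.1 = 0.027742
BW_deg = 1.59 degrees

1.59 degrees


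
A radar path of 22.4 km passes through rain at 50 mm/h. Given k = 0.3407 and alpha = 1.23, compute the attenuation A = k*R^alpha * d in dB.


gamma = 0.3407 * 50^1.23 = 41.889506 dB/km
A = 41.889506 * 22.4 = 938.32 dB

938.32 dB


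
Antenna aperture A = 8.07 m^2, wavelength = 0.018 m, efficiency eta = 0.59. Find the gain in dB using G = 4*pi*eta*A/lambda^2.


G_linear = 4*pi*0.59*8.07/0.018^2 = 184667.47
G_dB = 10*log10(184667.47) = 52.7 dB

52.7 dB


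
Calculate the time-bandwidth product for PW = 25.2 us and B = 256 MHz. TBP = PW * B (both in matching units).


TBP = 25.2 * 256 = 6451.2

6451.2


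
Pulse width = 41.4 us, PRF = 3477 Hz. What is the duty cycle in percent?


DC = 41.4e-6 * 3477 * 100 = 14.39%

14.39%


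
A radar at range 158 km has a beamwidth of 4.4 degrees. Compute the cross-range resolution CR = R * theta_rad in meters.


BW_rad = 0.076794487
CR = 158000 * 0.076794487 = 12133.5 m

12133.5 m


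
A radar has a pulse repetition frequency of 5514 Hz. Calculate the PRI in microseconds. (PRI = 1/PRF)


PRI = 1/5514 = 0.0001813565 s = 181.4 us

181.4 us


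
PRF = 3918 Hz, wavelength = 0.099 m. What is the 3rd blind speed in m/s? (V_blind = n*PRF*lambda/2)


V_blind = 3 * 3918 * 0.099 / 2 = 581.8 m/s

581.8 m/s


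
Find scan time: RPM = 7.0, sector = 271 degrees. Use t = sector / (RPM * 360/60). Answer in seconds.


t = 271 / (7.0 * 360) * 60 = 6.45 s

6.45 s


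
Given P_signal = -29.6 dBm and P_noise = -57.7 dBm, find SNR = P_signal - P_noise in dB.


SNR = -29.6 - (-57.7) = 28.1 dB

28.1 dB


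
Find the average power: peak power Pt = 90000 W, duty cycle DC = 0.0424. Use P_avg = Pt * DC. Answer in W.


P_avg = 90000 * 0.0424 = 3816.0 W

3816.0 W


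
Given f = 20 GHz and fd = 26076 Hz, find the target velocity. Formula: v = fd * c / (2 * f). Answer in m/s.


v = 26076 * 3e8 / (2 * 20000000000.0) = 195.6 m/s

195.6 m/s


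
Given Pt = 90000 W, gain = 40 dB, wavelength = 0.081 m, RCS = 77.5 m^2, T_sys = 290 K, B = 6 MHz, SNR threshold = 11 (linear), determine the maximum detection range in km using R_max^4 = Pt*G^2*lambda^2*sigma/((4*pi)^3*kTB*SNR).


G_lin = 10^(40/10) = 10000.0
R^4 = 90000 * 10000.0^2 * 0.081^2 * 77.5 / ((4*pi)^3 * 1.38e-23 * 290 * 6000000.0 * 11)
R^4 = 8.73099e21 m^4
R_max = (8.73099e21)^(1/4) = 305679.2 m = 305.7 km

305.7 km


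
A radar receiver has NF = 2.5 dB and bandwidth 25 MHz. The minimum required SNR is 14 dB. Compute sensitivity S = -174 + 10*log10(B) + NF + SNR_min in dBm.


10*log10(25000000.0) = 73.98
S = -174 + 73.98 + 2.5 + 14 = -83.5 dBm

-83.5 dBm


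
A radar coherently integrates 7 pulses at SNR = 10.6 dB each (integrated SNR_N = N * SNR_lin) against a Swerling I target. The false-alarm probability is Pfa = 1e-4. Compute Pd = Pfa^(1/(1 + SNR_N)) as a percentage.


SNR_lin = 10^(10.6/10) = 11.48154
SNR_N = 7 * 11.48154 = 80.37078
1/(1 + SNR_N) = 1/81.37078 = 0.0122894
Pd = (1e-4)^0.0122894 = 0.89298
Pd = 89.3%

89.3%


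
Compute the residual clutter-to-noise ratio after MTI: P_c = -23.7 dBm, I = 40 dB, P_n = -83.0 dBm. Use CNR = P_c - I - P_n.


CNR = -23.7 - 40 - (-83.0) = 19.3 dB

19.3 dB


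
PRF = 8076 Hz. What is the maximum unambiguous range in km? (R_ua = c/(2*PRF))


R_ua = 3e8 / (2 * 8076) = 18573.6 m = 18.6 km

18.6 km


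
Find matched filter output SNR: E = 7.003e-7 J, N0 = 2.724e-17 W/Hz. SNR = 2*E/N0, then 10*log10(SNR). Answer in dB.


SNR_lin = 2 * 7.003e-7 / 2.724e-17 = 5.142e10
SNR_dB = 10*log10(5.142e10) = 107.1 dB

107.1 dB


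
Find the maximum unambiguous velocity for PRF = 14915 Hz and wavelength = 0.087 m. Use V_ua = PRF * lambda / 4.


V_ua = 14915 * 0.087 / 4 = 324.4 m/s

324.4 m/s


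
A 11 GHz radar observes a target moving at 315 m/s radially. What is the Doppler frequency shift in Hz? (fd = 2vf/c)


fd = 2 * 315 * 11000000000.0 / 3e8 = 23100.0 Hz

23100.0 Hz


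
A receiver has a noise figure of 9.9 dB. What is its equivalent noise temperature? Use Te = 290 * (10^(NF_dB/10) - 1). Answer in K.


NF_lin = 10^(9.9/10) = 9.772372
Te = 290 * (9.772372 - 1) = 2544.0 K

2544.0 K


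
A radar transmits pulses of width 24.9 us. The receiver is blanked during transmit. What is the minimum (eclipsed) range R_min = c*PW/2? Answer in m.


R_min = 3e8 * 24.9e-6 / 2 = 3735.0 m

3735.0 m


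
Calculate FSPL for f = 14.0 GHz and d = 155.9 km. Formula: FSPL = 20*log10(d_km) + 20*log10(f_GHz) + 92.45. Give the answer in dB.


20*log10(155.9) = 43.86
20*log10(14.0) = 22.92
FSPL = 159.2 dB

159.2 dB


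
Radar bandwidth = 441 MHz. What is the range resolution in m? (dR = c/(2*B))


dR = 3e8 / (2 * 441000000.0) = 0.34 m

0.34 m


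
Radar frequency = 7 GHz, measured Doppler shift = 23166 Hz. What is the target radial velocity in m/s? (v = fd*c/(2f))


v = 23166 * 3e8 / (2 * 7000000000.0) = 496.4 m/s

496.4 m/s


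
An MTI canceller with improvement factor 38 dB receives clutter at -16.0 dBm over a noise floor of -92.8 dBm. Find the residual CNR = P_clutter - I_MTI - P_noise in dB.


CNR = -16.0 - 38 - (-92.8) = 38.8 dB

38.8 dB


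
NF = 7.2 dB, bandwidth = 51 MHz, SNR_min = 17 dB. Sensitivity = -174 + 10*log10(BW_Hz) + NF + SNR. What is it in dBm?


10*log10(51000000.0) = 77.08
S = -174 + 77.08 + 7.2 + 17 = -72.7 dBm

-72.7 dBm


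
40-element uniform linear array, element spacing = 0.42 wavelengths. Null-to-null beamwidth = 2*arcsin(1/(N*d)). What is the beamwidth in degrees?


1/(N*d) = 1/(40*0.42) = 0.059524
BW = 2*arcsin(0.059524) = 6.8 degrees

6.8 degrees


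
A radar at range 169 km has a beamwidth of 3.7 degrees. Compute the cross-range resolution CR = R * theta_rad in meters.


BW_rad = 0.064577182
CR = 169000 * 0.064577182 = 10913.5 m

10913.5 m


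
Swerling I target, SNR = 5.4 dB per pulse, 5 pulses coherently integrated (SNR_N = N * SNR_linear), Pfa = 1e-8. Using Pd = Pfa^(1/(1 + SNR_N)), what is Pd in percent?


SNR_lin = 10^(5.4/10) = 3.46737
SNR_N = 5 * 3.46737 = 17.33685
1/(1 + SNR_N) = 1/18.33685 = 0.054535
Pd = (1e-8)^0.054535 = 0.3662
Pd = 36.6%

36.6%


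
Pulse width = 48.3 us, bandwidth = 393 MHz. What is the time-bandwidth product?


TBP = 48.3 * 393 = 18981.9

18981.9


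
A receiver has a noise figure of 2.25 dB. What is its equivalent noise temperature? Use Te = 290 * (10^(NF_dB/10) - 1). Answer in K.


NF_lin = 10^(2.25/10) = 1.678804
Te = 290 * (1.678804 - 1) = 196.9 K

196.9 K


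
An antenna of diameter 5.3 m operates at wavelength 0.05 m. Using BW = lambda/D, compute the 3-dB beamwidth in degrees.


BW_rad = 0.05 / 5.3 = 0.009434
BW_deg = 0.54 degrees

0.54 degrees


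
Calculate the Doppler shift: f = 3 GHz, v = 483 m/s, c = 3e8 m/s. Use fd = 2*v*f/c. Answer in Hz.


fd = 2 * 483 * 3000000000.0 / 3e8 = 9660.0 Hz

9660.0 Hz


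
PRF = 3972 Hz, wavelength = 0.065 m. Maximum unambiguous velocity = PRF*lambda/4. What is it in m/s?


V_ua = 3972 * 0.065 / 4 = 64.5 m/s

64.5 m/s


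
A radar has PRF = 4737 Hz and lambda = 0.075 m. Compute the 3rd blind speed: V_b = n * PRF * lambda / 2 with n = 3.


V_blind = 3 * 4737 * 0.075 / 2 = 532.9 m/s

532.9 m/s


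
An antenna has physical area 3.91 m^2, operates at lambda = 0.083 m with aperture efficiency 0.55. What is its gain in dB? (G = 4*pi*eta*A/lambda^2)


G_linear = 4*pi*0.55*3.91/0.083^2 = 3922.77
G_dB = 10*log10(3922.77) = 35.9 dB

35.9 dB


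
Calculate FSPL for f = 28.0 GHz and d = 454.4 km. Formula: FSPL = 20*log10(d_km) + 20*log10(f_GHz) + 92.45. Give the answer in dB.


20*log10(454.4) = 53.15
20*log10(28.0) = 28.94
FSPL = 174.5 dB

174.5 dB


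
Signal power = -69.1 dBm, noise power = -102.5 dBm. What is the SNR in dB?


SNR = -69.1 - (-102.5) = 33.4 dB

33.4 dB


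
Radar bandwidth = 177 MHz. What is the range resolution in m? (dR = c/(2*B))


dR = 3e8 / (2 * 177000000.0) = 0.85 m

0.85 m


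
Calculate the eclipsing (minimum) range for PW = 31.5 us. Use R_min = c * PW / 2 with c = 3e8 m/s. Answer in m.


R_min = 3e8 * 31.5e-6 / 2 = 4725.0 m

4725.0 m


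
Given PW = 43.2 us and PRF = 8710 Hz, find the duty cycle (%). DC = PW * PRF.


DC = 43.2e-6 * 8710 * 100 = 37.63%

37.63%


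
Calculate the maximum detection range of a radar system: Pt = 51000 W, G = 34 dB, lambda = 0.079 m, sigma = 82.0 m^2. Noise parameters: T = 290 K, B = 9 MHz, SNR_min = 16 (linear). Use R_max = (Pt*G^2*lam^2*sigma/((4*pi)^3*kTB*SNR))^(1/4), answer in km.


G_lin = 10^(34/10) = 2511.886432
R^4 = 51000 * 2511.886432^2 * 0.079^2 * 82.0 / ((4*pi)^3 * 1.38e-23 * 290 * 9000000.0 * 16)
R^4 = 1.44002e20 m^4
R_max = (1.44002e20)^(1/4) = 109544.9 m = 109.5 km

109.5 km
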